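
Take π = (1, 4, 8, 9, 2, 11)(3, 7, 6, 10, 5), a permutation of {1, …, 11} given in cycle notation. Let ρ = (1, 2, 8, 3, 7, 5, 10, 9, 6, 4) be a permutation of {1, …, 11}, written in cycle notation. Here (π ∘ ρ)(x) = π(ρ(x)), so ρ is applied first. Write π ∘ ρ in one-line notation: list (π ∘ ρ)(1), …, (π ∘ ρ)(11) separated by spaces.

11 9 6 4 5 8 3 7 10 2 1

For each element, apply ρ then π: 1 → 2 → 11; 2 → 8 → 9; 3 → 7 → 6; 4 → 1 → 4; 5 → 10 → 5; 6 → 4 → 8; 7 → 5 → 3; 8 → 3 → 7; 9 → 6 → 10; 10 → 9 → 2; 11 → 11 → 1.
Collecting the images, π ∘ ρ = [11 9 6 4 5 8 3 7 10 2 1].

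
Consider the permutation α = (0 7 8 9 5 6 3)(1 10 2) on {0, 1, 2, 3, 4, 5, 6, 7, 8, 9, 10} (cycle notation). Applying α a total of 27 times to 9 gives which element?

8

9 lies in the 7-cycle (0 7 8 9 5 6 3).
Powers repeat with period 7 on this cycle, and 27 mod 7 = 6, so α^27(9) = α^6(9).
Advancing 6 steps from 9: 9 → 5 → 6 → 3 → 0 → 7 → 8.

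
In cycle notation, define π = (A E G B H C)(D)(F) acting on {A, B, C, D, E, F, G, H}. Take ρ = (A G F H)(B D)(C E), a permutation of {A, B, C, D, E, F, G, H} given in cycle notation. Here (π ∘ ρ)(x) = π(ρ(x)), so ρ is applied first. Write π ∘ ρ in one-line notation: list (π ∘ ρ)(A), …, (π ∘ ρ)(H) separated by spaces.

(π ∘ ρ)(x) = π(ρ(x)). Computing each image: π(ρ(A)) = π(G) = B, π(ρ(B)) = π(D) = D, π(ρ(C)) = π(E) = G, π(ρ(D)) = π(B) = H, π(ρ(E)) = π(C) = A, π(ρ(F)) = π(H) = C, π(ρ(G)) = π(F) = F, π(ρ(H)) = π(A) = E.
Hence π ∘ ρ = [B D G H A C F E].

B D G H A C F E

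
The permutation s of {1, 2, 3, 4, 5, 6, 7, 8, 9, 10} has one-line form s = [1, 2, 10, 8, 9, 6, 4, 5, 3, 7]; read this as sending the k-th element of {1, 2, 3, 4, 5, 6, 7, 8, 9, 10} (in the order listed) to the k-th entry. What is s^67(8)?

Tracing 8 → 5 → … returns to 8 after 7 steps, so 8 lies in a 7-cycle (3, 10, 7, 4, 8, 5, 9).
Since the cycle has length 7, s^67 acts on it the same as s^4 (67 mod 7 = 4).
Stepping 4 places around the cycle: 8 → 5 → 9 → 3 → 10.

10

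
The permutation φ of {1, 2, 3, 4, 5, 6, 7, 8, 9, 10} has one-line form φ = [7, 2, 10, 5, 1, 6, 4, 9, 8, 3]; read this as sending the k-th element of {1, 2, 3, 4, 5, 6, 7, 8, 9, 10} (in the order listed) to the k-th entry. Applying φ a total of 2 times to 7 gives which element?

5

Tracing 7 → 4 → … returns to 7 after 4 steps, so 7 lies in a 4-cycle (1, 7, 4, 5).
Stepping 2 places around the cycle: 7 → 4 → 5.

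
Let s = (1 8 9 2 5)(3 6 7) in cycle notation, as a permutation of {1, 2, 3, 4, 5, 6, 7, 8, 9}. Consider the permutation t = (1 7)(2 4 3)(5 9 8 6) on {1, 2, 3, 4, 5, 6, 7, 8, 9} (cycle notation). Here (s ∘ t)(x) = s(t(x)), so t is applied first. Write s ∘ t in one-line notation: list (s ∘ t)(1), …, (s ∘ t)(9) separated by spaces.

(s ∘ t)(x) = s(t(x)). Computing each image: s(t(1)) = s(7) = 3, s(t(2)) = s(4) = 4, s(t(3)) = s(2) = 5, s(t(4)) = s(3) = 6, s(t(5)) = s(9) = 2, s(t(6)) = s(5) = 1, s(t(7)) = s(1) = 8, s(t(8)) = s(6) = 7, s(t(9)) = s(8) = 9.
Hence s ∘ t = [3 4 5 6 2 1 8 7 9].

3 4 5 6 2 1 8 7 9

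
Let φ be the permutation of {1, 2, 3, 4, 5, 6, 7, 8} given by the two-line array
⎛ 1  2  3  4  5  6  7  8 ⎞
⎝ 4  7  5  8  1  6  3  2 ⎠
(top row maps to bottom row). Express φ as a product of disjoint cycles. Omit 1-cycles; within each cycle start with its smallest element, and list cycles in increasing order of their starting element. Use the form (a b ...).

(1 4 8 2 7 3 5)

Start at 1 and follow images: 1 → 4 → 8 → 2 → 7 → 3 → 5 → 1, giving the cycle (1 4 8 2 7 3 5).
Continuing from each remaining unvisited element yields (1 4 8 2 7 3 5).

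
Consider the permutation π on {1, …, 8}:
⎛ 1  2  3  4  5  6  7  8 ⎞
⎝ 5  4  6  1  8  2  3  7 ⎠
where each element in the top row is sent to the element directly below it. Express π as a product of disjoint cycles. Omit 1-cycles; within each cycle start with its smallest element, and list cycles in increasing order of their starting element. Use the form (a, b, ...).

(1, 5, 8, 7, 3, 6, 2, 4)

From 1: 1 → 5 → 8 → 7 → 3 → 6 → 2 → 4 → 1, closing the cycle (1, 5, 8, 7, 3, 6, 2, 4).
Repeating from the next unused element and collecting all non-trivial cycles gives (1, 5, 8, 7, 3, 6, 2, 4).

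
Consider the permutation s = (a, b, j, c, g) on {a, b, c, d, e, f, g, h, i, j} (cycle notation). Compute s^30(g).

g

g lies in the 5-cycle (a, b, j, c, g).
On a 5-cycle, s^5 is the identity, so s^30 = s^0 there (30 ≡ 0 mod 5).
So s^30(g) = g.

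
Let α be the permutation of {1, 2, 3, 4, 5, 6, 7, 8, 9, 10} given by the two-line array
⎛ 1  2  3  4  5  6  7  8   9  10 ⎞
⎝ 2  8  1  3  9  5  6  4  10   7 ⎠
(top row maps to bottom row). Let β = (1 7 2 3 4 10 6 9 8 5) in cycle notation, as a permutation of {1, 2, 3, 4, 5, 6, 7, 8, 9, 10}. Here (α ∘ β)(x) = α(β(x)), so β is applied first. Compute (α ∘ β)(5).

2

(α ∘ β)(5) = α(β(5)). β(5) = 1, then α(1) = 2. So (α ∘ β)(5) = 2.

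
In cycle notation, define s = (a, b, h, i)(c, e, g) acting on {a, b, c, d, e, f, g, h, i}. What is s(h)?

i

In the cycle (a, b, h, i), h is followed by i, so s(h) = i.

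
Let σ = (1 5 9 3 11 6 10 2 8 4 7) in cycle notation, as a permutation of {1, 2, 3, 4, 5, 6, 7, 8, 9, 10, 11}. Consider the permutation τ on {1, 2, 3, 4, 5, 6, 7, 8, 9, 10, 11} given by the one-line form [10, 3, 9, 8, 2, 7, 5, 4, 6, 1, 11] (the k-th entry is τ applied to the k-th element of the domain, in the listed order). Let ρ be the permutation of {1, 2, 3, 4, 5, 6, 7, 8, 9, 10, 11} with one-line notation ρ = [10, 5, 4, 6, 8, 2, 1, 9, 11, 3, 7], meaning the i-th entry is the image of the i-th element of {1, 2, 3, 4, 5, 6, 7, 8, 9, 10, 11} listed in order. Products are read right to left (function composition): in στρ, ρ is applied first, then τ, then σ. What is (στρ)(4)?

1

Apply the permutations in order: ρ(4) = 6, then τ(6) = 7, then σ(7) = 1. So (στρ)(4) = 1.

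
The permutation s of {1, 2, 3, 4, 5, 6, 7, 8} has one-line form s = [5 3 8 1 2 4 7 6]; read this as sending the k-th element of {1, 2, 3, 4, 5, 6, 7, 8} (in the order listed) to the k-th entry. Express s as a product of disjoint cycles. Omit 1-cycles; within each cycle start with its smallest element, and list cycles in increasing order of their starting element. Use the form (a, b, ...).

Iterating s from 1 gives 1 → 5 → 2 → 3 → 8 → 6 → 4 → 1; that is the 7-cycle (1, 5, 2, 3, 8, 6, 4).
Continuing from each remaining unvisited element yields (1, 5, 2, 3, 8, 6, 4).

(1, 5, 2, 3, 8, 6, 4)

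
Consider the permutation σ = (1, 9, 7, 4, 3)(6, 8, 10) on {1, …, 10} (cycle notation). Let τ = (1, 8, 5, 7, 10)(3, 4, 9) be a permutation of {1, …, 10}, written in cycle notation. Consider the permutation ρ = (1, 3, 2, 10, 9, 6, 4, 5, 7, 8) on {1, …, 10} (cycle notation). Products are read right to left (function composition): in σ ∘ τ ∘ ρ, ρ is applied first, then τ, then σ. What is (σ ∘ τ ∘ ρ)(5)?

(σ ∘ τ ∘ ρ)(5) = σ(τ(ρ(5))). ρ(5) = 7, then τ(7) = 10, then σ(10) = 6, so the result is 6.

6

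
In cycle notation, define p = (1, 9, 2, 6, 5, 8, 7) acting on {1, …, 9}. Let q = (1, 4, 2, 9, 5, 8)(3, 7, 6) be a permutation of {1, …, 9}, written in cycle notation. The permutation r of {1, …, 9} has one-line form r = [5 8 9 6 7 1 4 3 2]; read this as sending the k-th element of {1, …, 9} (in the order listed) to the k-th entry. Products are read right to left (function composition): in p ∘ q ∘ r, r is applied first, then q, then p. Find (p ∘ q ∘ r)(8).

1

Chase 8: r(8) = 3; q(3) = 7; p(7) = 1. Hence (p ∘ q ∘ r)(8) = 1.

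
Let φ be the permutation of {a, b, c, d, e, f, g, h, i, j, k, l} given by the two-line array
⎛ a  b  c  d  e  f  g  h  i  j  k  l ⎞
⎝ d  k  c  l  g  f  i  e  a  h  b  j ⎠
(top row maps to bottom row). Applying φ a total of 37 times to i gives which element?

h

Tracing i → a → … returns to i after 8 steps, so i lies in an 8-cycle (a, d, l, j, h, e, g, i).
On an 8-cycle, φ^8 is the identity, so φ^37 = φ^5 there (37 ≡ 5 mod 8).
Stepping 5 places around the cycle: i → a → d → l → j → h.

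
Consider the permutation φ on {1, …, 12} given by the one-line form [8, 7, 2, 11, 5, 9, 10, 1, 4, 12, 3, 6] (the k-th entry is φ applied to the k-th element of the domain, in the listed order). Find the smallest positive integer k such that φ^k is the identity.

The disjoint-cycle form of φ has cycle lengths 9, 2, 1.
The order is lcm(9, 2) = 18.

18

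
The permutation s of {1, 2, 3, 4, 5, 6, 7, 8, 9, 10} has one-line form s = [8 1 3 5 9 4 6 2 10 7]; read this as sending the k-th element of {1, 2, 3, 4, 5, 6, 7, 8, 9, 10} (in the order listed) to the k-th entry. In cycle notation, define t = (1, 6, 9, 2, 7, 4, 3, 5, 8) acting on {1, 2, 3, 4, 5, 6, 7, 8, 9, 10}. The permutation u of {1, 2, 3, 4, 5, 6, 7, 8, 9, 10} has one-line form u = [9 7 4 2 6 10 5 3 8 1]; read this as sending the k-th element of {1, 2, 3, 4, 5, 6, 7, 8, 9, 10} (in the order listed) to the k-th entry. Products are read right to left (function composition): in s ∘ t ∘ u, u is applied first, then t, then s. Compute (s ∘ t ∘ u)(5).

10

Apply the permutations in order: u(5) = 6, then t(6) = 9, then s(9) = 10. So (s ∘ t ∘ u)(5) = 10.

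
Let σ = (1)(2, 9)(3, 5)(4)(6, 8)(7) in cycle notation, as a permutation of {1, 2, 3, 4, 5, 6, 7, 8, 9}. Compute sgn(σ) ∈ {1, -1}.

The cycle lengths are 2, 2, 2, 1, 1, 1.
A cycle of length ℓ contributes ℓ−1 transpositions, so σ is a product of 1 + 1 + 1 = 3 transpositions — odd.

-1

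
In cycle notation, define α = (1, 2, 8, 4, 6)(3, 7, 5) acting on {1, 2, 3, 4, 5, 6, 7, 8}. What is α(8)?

4

8 appears in (1, 2, 8, 4, 6); the next entry (wrapping around) is 4.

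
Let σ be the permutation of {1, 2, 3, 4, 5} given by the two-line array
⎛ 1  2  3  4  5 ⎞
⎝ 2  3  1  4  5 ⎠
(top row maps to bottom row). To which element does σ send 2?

3

The entry below 2 in the array is 3, so σ(2) = 3.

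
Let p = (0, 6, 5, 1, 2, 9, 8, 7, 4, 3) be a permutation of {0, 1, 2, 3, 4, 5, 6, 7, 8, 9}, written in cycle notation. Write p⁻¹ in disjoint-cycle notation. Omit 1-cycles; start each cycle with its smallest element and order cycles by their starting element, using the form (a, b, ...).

The inverse reverses each cycle.
Reversing each cycle of p and rotating so the smallest element leads gives (0, 3, 4, 7, 8, 9, 2, 1, 5, 6).

(0, 3, 4, 7, 8, 9, 2, 1, 5, 6)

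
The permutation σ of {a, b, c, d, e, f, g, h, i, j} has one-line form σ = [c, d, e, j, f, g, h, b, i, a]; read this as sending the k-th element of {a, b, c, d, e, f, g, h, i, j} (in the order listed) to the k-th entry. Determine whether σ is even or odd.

even

In disjoint-cycle form the cycle lengths are 9, 1.
A cycle of length ℓ contributes ℓ−1 transpositions, so σ is a product of 8 transpositions — even.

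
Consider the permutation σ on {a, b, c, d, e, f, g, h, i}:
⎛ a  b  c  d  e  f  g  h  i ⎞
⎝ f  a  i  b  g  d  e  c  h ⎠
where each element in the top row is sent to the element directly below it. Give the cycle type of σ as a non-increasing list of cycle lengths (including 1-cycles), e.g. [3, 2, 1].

[4, 3, 2]

The disjoint cycles are (a f d b)(c i h)(e g), with lengths 4, 3, 2 in non-increasing order.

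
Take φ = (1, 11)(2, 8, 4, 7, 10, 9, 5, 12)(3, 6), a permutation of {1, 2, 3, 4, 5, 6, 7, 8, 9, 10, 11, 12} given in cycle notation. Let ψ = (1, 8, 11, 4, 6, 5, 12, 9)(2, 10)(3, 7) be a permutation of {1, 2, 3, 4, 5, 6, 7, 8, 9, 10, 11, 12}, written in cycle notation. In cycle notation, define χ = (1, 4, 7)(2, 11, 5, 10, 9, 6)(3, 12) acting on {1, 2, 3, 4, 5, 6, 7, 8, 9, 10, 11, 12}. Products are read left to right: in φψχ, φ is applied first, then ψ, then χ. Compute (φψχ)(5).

Chase 5: φ(5) = 12; ψ(12) = 9; χ(9) = 6. Hence (φψχ)(5) = 6.

6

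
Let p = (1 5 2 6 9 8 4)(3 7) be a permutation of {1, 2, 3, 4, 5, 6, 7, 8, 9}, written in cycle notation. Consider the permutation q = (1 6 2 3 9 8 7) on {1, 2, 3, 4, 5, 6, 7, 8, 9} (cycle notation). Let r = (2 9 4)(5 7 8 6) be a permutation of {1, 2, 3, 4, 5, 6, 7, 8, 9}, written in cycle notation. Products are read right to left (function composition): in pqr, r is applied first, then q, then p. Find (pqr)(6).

2

Chase 6: r(6) = 5; q(5) = 5; p(5) = 2. Hence (pqr)(6) = 2.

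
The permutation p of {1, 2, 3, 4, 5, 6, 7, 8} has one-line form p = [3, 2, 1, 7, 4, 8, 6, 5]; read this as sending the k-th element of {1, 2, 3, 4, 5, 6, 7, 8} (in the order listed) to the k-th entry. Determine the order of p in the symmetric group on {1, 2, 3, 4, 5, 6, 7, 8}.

10

The disjoint-cycle form of p has cycle lengths 5, 2, 1.
Since disjoint cycles commute, ord(p) = lcm(5, 2) = 10.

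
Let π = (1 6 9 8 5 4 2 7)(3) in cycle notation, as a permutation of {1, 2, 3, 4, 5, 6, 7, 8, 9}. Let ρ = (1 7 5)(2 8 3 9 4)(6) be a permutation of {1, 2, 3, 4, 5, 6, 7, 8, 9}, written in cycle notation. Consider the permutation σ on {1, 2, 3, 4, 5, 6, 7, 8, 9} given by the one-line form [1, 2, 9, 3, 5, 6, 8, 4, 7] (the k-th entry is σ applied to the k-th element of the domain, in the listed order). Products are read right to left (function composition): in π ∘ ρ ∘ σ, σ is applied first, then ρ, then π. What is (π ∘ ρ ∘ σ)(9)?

4

(π ∘ ρ ∘ σ)(9) = π(ρ(σ(9))). σ(9) = 7, then ρ(7) = 5, then π(5) = 4, so the result is 4.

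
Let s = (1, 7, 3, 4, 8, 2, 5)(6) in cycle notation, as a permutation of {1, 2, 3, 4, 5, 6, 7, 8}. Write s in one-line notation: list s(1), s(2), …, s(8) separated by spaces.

7 5 4 8 1 6 3 2

Image by image: 1→7, 2→5, 3→4, 4→8, 5→1, 6→6, 7→3, 8→2.
So the one-line form is 7 5 4 8 1 6 3 2.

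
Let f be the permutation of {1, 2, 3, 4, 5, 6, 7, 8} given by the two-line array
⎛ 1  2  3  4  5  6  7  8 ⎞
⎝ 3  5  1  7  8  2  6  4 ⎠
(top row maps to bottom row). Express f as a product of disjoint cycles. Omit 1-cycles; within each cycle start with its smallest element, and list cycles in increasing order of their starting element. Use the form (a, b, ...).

Start at 1 and follow images: 1 → 3 → 1, giving the cycle (1, 3).
Repeating from the next unused element and collecting all non-trivial cycles gives (1, 3)(2, 5, 8, 4, 7, 6).

(1, 3)(2, 5, 8, 4, 7, 6)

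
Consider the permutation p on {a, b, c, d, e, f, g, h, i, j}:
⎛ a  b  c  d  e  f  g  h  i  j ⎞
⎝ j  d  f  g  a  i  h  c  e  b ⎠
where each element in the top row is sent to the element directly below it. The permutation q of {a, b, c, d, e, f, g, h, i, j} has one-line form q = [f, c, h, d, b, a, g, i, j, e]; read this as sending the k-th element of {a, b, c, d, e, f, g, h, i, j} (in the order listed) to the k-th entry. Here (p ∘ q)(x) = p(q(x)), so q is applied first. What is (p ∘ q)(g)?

(p ∘ q)(g) = p(q(g)). q(g) = g, then p(g) = h. So (p ∘ q)(g) = h.

h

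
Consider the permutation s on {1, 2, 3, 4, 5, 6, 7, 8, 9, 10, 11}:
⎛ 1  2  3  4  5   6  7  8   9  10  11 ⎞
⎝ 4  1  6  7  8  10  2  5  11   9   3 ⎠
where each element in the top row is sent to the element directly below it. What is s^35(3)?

3

Tracing 3 → 6 → … returns to 3 after 5 steps, so 3 lies in a 5-cycle (3, 6, 10, 9, 11).
Since the cycle has length 5, s^35 acts on it the same as s^0 (35 mod 5 = 0).
So s^35(3) = 3.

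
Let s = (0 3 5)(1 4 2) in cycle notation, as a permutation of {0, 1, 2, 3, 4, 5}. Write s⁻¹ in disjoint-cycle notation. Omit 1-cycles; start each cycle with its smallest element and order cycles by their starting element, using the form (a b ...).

(0 5 3)(1 2 4)

Inverting a permutation written in cycle notation just reverses the order within every cycle.
Reversing each cycle of s and rotating so the smallest element leads gives (0 5 3)(1 2 4).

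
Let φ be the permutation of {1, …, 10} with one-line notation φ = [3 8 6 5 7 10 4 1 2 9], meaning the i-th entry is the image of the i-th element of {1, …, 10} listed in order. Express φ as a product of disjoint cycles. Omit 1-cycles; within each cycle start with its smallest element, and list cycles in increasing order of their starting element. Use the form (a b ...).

(1 3 6 10 9 2 8)(4 5 7)

From 1: 1 → 3 → 6 → 10 → 9 → 2 → 8 → 1, closing the cycle (1 3 6 10 9 2 8).
Repeating from the next unused element and collecting all non-trivial cycles gives (1 3 6 10 9 2 8)(4 5 7).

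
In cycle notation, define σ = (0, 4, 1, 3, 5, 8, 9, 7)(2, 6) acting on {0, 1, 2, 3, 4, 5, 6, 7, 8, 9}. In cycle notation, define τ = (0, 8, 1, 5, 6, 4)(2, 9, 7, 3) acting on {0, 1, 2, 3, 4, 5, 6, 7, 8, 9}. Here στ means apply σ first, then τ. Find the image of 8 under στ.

7

(στ)(8) = τ(σ(8)). σ(8) = 9, then τ(9) = 7. So (στ)(8) = 7.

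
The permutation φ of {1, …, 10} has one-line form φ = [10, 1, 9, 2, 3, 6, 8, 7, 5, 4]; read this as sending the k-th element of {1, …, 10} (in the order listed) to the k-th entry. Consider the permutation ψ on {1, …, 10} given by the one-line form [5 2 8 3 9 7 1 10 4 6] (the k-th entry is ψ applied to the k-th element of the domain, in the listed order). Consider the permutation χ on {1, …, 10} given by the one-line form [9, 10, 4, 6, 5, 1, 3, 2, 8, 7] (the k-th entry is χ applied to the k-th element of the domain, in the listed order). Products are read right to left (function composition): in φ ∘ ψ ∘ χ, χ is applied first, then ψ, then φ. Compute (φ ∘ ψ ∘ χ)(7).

Chase 7: χ(7) = 3; ψ(3) = 8; φ(8) = 7. Hence (φ ∘ ψ ∘ χ)(7) = 7.

7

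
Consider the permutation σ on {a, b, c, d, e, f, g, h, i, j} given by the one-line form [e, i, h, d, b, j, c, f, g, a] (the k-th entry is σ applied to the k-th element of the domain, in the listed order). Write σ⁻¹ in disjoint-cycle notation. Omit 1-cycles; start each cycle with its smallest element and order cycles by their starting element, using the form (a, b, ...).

(a, j, f, h, c, g, i, b, e)

The cycle decomposition of σ is (a, e, b, i, g, c, h, f, j).
The inverse reverses every cycle; in canonical form, σ⁻¹ = (a, j, f, h, c, g, i, b, e).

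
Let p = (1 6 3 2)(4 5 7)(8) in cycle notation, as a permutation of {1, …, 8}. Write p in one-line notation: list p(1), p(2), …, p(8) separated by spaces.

Each element maps to the next entry in its cycle (wrapping to the front): 1→6, 2→1, 3→2, 4→5, 5→7, 6→3, 7→4, 8→8.
So the one-line form is 6 1 2 5 7 3 4 8.

6 1 2 5 7 3 4 8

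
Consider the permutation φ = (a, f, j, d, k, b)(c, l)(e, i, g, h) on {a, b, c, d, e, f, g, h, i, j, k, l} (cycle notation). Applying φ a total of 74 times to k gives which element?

a

k lies in the 6-cycle (a, f, j, d, k, b).
Powers repeat with period 6 on this cycle, and 74 mod 6 = 2, so φ^74(k) = φ^2(k).
Advancing 2 steps from k: k → b → a.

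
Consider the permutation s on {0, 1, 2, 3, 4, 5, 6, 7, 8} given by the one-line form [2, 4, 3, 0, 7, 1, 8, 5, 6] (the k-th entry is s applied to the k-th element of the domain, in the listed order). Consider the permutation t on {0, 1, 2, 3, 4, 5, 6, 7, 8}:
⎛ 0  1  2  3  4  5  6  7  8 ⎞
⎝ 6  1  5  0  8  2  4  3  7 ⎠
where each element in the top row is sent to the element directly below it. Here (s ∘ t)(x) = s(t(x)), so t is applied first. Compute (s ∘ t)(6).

(s ∘ t)(6) = s(t(6)). t(6) = 4, then s(4) = 7. So (s ∘ t)(6) = 7.

7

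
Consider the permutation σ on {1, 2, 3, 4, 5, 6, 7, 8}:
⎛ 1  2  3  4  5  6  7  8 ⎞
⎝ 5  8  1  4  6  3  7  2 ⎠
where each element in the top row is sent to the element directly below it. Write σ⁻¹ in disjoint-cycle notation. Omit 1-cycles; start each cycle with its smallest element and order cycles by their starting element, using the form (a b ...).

The cycle decomposition of σ is (1 5 6 3)(2 8).
The inverse reverses every cycle; in canonical form, σ⁻¹ = (1 3 6 5)(2 8).

(1 3 6 5)(2 8)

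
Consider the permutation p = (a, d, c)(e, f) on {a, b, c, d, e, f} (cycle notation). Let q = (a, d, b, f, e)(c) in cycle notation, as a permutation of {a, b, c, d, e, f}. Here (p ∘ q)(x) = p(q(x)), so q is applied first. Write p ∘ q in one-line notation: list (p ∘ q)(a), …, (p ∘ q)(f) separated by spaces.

For each element, apply q then p: a → d → c; b → f → e; c → c → a; d → b → b; e → a → d; f → e → f.
So p ∘ q in one-line form is c e a b d f.

c e a b d f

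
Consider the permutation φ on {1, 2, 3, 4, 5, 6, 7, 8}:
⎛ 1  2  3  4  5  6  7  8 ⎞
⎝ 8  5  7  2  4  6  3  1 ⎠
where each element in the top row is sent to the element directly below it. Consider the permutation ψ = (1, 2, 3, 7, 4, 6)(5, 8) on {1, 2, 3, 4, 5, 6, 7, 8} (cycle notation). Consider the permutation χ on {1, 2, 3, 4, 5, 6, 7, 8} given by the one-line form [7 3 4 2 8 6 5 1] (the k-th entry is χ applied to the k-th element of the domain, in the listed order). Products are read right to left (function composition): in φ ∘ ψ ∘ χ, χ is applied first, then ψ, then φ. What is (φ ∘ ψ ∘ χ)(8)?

Chase 8: χ(8) = 1; ψ(1) = 2; φ(2) = 5. Hence (φ ∘ ψ ∘ χ)(8) = 5.

5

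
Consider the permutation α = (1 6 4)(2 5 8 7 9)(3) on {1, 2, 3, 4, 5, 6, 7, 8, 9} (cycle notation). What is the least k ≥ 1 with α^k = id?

The cycle type of α is (5, 3, 1).
Since disjoint cycles commute, ord(α) = lcm(5, 3) = 15.

15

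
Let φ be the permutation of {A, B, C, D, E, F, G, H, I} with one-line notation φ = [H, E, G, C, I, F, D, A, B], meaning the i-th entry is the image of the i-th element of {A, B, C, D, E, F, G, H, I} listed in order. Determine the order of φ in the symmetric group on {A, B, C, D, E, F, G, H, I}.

6

Writing φ as disjoint cycles, the cycle lengths are 3, 3, 2, 1.
The order is lcm(3, 3, 2) = 6.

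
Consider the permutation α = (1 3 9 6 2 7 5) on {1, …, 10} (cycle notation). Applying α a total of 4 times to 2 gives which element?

2 lies in the 7-cycle (1 3 9 6 2 7 5).
Stepping 4 places around the cycle: 2 → 7 → 5 → 1 → 3.

3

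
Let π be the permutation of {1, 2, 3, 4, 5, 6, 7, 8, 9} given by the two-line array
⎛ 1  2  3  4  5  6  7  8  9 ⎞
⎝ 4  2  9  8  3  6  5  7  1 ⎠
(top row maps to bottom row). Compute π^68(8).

1

Tracing 8 → 7 → … returns to 8 after 7 steps, so 8 lies in a 7-cycle (1, 4, 8, 7, 5, 3, 9).
On a 7-cycle, π^7 is the identity, so π^68 = π^5 there (68 ≡ 5 mod 7).
Stepping 5 places around the cycle: 8 → 7 → 5 → 3 → 9 → 1.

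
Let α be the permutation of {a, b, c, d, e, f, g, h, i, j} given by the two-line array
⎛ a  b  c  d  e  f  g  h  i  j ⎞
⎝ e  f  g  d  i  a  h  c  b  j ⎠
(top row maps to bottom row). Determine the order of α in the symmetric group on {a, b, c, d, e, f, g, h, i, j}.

Writing α as disjoint cycles, the cycle lengths are 5, 3, 1, 1.
Since disjoint cycles commute, ord(α) = lcm(5, 3) = 15.

15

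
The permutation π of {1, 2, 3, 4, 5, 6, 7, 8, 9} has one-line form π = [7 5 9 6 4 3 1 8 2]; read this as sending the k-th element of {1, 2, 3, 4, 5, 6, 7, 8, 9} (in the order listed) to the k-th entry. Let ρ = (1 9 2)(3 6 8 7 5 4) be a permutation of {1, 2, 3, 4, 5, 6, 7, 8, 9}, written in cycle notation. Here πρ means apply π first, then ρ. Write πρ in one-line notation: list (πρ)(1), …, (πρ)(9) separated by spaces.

(πρ)(x) = ρ(π(x)). Computing each image: ρ(π(1)) = ρ(7) = 5, ρ(π(2)) = ρ(5) = 4, ρ(π(3)) = ρ(9) = 2, ρ(π(4)) = ρ(6) = 8, ρ(π(5)) = ρ(4) = 3, ρ(π(6)) = ρ(3) = 6, ρ(π(7)) = ρ(1) = 9, ρ(π(8)) = ρ(8) = 7, ρ(π(9)) = ρ(2) = 1.
Hence πρ = [5 4 2 8 3 6 9 7 1].

5 4 2 8 3 6 9 7 1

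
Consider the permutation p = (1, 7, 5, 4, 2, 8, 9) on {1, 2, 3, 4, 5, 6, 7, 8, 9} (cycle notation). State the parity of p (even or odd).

even

The cycle lengths are 7, 1, 1.
A cycle of length ℓ contributes ℓ−1 transpositions, so p is a product of 6 transpositions — even.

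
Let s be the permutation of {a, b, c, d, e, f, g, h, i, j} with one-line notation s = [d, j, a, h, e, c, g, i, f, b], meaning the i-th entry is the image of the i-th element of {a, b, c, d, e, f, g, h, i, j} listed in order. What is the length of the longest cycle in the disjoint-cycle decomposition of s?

Decomposing into disjoint cycles gives (a, d, h, i, f, c)(b, j); the longest has length 6.

6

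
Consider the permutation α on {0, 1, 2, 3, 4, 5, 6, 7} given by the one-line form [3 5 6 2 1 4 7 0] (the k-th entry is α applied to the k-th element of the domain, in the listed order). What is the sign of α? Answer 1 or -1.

In disjoint-cycle form the cycle lengths are 5, 3.
A cycle of length ℓ contributes ℓ−1 transpositions, so α is a product of 4 + 2 = 6 transpositions — even.

1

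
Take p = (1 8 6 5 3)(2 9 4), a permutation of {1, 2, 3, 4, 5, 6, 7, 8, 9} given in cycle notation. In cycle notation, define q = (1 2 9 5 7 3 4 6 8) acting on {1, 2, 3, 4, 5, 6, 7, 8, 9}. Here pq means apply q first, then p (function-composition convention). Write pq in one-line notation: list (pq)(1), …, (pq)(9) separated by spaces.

(pq)(x) = p(q(x)). Computing each image: p(q(1)) = p(2) = 9, p(q(2)) = p(9) = 4, p(q(3)) = p(4) = 2, p(q(4)) = p(6) = 5, p(q(5)) = p(7) = 7, p(q(6)) = p(8) = 6, p(q(7)) = p(3) = 1, p(q(8)) = p(1) = 8, p(q(9)) = p(5) = 3.
Hence pq = [9 4 2 5 7 6 1 8 3].

9 4 2 5 7 6 1 8 3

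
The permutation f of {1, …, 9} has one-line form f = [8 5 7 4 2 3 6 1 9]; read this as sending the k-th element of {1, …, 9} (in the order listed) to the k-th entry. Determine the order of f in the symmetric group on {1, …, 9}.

Writing f as disjoint cycles, the cycle lengths are 3, 2, 2, 1, 1.
The order of f is the least common multiple of its cycle lengths: lcm(3, 2, 2) = 6.

6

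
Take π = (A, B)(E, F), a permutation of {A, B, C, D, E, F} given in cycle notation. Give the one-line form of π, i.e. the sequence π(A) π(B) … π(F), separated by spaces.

Each element maps to the next entry in its cycle (wrapping to the front): A↦B, B↦A, C↦C, D↦D, E↦F, F↦E.
Listing these in domain order gives B A C D F E.

B A C D F E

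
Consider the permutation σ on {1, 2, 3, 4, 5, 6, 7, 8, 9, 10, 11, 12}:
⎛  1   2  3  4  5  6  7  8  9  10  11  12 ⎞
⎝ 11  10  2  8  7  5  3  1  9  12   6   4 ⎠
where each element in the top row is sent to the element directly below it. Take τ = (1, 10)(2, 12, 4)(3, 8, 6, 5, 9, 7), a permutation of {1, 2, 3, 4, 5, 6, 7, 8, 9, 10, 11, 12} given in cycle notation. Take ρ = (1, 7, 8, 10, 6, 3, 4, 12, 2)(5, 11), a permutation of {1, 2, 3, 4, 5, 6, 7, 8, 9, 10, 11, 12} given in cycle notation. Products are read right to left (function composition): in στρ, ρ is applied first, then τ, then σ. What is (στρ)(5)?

6

Apply the permutations in order: ρ(5) = 11, then τ(11) = 11, then σ(11) = 6. So (στρ)(5) = 6.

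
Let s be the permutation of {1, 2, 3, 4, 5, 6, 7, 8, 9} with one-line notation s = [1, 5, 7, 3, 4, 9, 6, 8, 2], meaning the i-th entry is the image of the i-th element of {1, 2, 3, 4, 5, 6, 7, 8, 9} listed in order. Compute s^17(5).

7

Tracing 5 → 4 → … returns to 5 after 7 steps, so 5 lies in a 7-cycle (2, 5, 4, 3, 7, 6, 9).
Powers repeat with period 7 on this cycle, and 17 mod 7 = 3, so s^17(5) = s^3(5).
Stepping 3 places around the cycle: 5 → 4 → 3 → 7.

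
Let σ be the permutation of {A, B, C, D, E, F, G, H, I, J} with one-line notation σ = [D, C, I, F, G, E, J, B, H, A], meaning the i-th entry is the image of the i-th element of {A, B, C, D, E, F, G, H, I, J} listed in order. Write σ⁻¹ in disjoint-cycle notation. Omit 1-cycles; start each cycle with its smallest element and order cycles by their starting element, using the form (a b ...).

First write σ in disjoint cycles: (A D F E G J)(B C I H).
Reversing each cycle (and rotating so the smallest element leads) gives σ⁻¹ = (A J G E F D)(B H I C).

(A J G E F D)(B H I C)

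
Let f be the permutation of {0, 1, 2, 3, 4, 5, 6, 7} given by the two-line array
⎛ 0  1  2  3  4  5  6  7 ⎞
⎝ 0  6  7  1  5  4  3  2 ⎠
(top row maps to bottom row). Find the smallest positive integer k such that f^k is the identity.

Decomposing into disjoint cycles gives cycle lengths 3, 2, 2, 1.
The order of f is the least common multiple of its cycle lengths: lcm(3, 2, 2) = 6.

6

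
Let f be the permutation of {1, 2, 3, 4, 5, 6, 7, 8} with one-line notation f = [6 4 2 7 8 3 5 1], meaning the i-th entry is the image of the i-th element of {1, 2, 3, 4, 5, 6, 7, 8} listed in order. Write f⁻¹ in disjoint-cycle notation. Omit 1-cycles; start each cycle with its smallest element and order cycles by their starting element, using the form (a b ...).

First write f in disjoint cycles: (1 6 3 2 4 7 5 8).
Reversing each cycle (and rotating so the smallest element leads) gives f⁻¹ = (1 8 5 7 4 2 3 6).

(1 8 5 7 4 2 3 6)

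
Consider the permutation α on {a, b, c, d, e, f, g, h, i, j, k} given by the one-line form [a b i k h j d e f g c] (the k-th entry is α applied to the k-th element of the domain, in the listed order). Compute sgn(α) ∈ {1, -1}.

In disjoint-cycle form the cycle lengths are 7, 2, 1, 1.
A cycle is odd iff its length is even; α has 1 even-length cycle, so sgn(α) = (−1)^1 and α is odd.

-1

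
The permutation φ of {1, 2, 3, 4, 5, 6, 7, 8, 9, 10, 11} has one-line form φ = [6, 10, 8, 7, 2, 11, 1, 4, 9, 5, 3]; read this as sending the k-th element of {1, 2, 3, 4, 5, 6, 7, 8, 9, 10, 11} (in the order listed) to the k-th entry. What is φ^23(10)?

Tracing 10 → 5 → … returns to 10 after 3 steps, so 10 lies in a 3-cycle (2, 10, 5).
Since the cycle has length 3, φ^23 acts on it the same as φ^2 (23 mod 3 = 2).
Stepping 2 places around the cycle: 10 → 5 → 2.

2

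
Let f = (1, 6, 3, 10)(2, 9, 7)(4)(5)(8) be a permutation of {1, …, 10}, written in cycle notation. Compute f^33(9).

9 lies in the 3-cycle (2, 9, 7).
Powers repeat with period 3 on this cycle, and 33 mod 3 = 0, so f^33(9) = f^0(9).
So f^33(9) = 9.

9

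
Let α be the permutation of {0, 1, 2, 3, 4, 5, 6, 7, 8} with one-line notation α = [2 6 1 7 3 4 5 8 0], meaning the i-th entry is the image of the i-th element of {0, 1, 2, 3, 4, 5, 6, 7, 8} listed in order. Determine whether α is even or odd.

In disjoint-cycle form the cycle lengths are 9.
A cycle is odd iff its length is even; α has 0 even-length cycles, so sgn(α) = (−1)^0 and α is even.

even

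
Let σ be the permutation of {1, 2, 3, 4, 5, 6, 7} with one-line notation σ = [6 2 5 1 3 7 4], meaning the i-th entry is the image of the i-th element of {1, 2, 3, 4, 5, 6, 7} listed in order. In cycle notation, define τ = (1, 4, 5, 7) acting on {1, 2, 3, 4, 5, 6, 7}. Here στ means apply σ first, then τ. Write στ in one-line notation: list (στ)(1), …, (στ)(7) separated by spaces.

6 2 7 4 3 1 5

(στ)(x) = τ(σ(x)). Computing each image: τ(σ(1)) = τ(6) = 6, τ(σ(2)) = τ(2) = 2, τ(σ(3)) = τ(5) = 7, τ(σ(4)) = τ(1) = 4, τ(σ(5)) = τ(3) = 3, τ(σ(6)) = τ(7) = 1, τ(σ(7)) = τ(4) = 5.
Hence στ = [6 2 7 4 3 1 5].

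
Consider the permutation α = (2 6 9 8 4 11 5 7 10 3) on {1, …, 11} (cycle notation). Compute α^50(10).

10

10 lies in the 10-cycle (2 6 9 8 4 11 5 7 10 3).
On a 10-cycle, α^10 is the identity, so α^50 = α^0 there (50 ≡ 0 mod 10).
So α^50(10) = 10.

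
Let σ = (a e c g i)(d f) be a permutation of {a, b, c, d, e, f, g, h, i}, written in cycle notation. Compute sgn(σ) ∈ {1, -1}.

The cycle lengths are 5, 2, 1, 1.
A cycle is odd iff its length is even; σ has 1 even-length cycle, so sgn(σ) = (−1)^1 and σ is odd.

-1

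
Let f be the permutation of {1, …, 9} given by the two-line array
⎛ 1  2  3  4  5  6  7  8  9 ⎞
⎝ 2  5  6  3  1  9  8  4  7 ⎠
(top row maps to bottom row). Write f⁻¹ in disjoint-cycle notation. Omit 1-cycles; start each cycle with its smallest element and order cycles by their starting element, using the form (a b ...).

The cycle decomposition of f is (1 2 5)(3 6 9 7 8 4).
Reversing each cycle (and rotating so the smallest element leads) gives f⁻¹ = (1 5 2)(3 4 8 7 9 6).

(1 5 2)(3 4 8 7 9 6)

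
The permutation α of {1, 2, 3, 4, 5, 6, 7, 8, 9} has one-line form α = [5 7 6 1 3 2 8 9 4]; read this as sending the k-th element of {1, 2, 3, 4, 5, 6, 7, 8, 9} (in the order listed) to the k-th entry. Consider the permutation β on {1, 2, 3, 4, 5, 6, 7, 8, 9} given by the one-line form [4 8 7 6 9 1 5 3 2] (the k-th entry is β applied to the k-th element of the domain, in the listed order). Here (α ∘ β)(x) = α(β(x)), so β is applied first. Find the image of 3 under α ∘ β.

8

First apply β: β(3) = 7, then α(7) = 8. Thus (α ∘ β)(3) = 8.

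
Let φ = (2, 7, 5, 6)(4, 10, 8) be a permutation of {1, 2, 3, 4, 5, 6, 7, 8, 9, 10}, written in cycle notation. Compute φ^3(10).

10

10 lies in the 3-cycle (4, 10, 8).
On a 3-cycle, φ^3 is the identity, so φ^3 = φ^0 there (3 ≡ 0 mod 3).
So φ^3(10) = 10.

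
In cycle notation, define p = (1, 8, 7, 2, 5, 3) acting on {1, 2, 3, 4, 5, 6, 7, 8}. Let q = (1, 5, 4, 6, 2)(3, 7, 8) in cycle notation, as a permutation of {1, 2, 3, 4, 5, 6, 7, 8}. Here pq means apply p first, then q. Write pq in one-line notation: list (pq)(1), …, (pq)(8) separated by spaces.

(pq)(x) = q(p(x)). Computing each image: q(p(1)) = q(8) = 3, q(p(2)) = q(5) = 4, q(p(3)) = q(1) = 5, q(p(4)) = q(4) = 6, q(p(5)) = q(3) = 7, q(p(6)) = q(6) = 2, q(p(7)) = q(2) = 1, q(p(8)) = q(7) = 8.
Hence pq = [3 4 5 6 7 2 1 8].

3 4 5 6 7 2 1 8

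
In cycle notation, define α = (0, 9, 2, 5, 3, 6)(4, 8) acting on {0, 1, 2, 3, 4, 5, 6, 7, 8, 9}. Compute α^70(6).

5

6 lies in the 6-cycle (0, 9, 2, 5, 3, 6).
On a 6-cycle, α^6 is the identity, so α^70 = α^4 there (70 ≡ 4 mod 6).
Stepping 4 places around the cycle: 6 → 0 → 9 → 2 → 5.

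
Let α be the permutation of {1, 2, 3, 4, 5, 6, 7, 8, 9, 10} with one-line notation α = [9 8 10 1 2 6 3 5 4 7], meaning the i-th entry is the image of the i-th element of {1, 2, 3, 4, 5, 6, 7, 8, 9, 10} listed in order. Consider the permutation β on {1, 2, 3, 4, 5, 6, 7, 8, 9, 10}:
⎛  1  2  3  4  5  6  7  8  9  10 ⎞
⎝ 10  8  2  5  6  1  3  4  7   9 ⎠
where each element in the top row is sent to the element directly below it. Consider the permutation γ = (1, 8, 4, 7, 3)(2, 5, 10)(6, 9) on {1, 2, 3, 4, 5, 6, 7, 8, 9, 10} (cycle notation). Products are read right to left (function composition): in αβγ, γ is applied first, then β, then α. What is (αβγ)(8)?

Chase 8: γ(8) = 4; β(4) = 5; α(5) = 2. Hence (αβγ)(8) = 2.

2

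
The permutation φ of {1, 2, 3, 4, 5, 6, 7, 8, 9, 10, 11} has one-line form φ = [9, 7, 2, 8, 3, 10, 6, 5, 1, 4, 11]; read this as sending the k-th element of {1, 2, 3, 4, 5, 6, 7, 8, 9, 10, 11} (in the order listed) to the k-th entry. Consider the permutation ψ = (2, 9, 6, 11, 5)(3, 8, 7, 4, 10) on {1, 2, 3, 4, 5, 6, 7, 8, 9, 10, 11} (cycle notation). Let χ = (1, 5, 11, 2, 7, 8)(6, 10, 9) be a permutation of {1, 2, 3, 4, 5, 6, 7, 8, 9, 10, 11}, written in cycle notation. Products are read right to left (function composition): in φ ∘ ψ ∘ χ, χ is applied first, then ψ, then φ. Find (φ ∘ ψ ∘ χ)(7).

6

Apply the permutations in order: χ(7) = 8, then ψ(8) = 7, then φ(7) = 6. So (φ ∘ ψ ∘ χ)(7) = 6.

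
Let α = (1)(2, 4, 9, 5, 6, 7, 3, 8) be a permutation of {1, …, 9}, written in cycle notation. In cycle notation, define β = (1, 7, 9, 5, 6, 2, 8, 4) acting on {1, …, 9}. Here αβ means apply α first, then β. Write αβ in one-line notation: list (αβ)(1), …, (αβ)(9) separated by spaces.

(αβ)(x) = β(α(x)). Computing each image: β(α(1)) = β(1) = 7, β(α(2)) = β(4) = 1, β(α(3)) = β(8) = 4, β(α(4)) = β(9) = 5, β(α(5)) = β(6) = 2, β(α(6)) = β(7) = 9, β(α(7)) = β(3) = 3, β(α(8)) = β(2) = 8, β(α(9)) = β(5) = 6.
Hence αβ = [7 1 4 5 2 9 3 8 6].

7 1 4 5 2 9 3 8 6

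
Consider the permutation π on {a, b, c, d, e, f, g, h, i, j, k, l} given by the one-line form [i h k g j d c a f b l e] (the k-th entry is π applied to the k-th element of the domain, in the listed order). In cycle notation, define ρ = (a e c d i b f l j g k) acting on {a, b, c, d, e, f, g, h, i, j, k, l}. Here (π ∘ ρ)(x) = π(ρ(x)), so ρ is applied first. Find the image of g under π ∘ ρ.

l

ρ(g) = k, then π(k) = l; composing gives (π ∘ ρ)(g) = l.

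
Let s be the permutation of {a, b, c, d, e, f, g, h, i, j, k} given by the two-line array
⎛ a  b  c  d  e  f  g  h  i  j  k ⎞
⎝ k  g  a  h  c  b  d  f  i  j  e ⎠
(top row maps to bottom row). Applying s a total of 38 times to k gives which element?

c

Tracing k → e → … returns to k after 4 steps, so k lies in a 4-cycle (a k e c).
Powers repeat with period 4 on this cycle, and 38 mod 4 = 2, so s^38(k) = s^2(k).
Stepping 2 places around the cycle: k → e → c.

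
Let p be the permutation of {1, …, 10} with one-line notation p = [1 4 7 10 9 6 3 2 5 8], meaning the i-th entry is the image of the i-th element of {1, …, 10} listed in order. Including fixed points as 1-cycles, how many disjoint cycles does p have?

5

The cycle decomposition is (1)(2 4 10 8)(3 7)(5 9)(6), which has 5 cycles (counting 1-cycles).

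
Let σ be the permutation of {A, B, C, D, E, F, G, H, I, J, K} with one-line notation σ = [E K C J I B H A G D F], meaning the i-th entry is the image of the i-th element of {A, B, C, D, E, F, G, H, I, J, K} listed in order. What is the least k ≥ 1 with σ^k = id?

The disjoint-cycle form of σ has cycle lengths 5, 3, 2, 1.
The order is lcm(5, 3, 2) = 30.

30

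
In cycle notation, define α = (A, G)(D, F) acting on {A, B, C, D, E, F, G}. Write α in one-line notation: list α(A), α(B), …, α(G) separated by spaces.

G B C F E D A

Image by image: A↦G, B↦B, C↦C, D↦F, E↦E, F↦D, G↦A.
Listing these in domain order gives G B C F E D A.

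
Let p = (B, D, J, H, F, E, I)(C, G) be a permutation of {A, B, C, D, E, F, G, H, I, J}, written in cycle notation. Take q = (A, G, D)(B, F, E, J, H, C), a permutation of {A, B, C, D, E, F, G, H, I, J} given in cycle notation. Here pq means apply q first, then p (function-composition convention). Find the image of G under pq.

First apply q: q(G) = D, then p(D) = J. Thus (pq)(G) = J.

J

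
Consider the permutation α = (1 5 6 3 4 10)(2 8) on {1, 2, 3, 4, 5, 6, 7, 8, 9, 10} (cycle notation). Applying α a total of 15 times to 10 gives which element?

10 lies in the 6-cycle (1 5 6 3 4 10).
On a 6-cycle, α^6 is the identity, so α^15 = α^3 there (15 ≡ 3 mod 6).
Advancing 3 steps from 10: 10 → 1 → 5 → 6.

6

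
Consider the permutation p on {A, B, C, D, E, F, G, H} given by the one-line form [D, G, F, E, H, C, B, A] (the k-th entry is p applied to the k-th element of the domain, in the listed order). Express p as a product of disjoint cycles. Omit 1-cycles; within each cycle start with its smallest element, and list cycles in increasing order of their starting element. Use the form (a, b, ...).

From A: A → D → E → H → A, closing the cycle (A, D, E, H).
Repeating from the next unused element and collecting all non-trivial cycles gives (A, D, E, H)(B, G)(C, F).

(A, D, E, H)(B, G)(C, F)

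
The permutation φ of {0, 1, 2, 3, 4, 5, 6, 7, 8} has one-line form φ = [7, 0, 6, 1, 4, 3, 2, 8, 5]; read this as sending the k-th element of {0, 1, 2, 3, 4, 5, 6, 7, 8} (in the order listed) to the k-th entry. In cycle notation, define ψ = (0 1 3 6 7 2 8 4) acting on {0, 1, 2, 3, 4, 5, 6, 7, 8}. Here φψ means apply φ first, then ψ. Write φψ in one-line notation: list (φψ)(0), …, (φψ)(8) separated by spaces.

2 1 7 3 0 6 8 4 5

Chase each element through φ then ψ: 0 → 7 → 2; 1 → 0 → 1; 2 → 6 → 7; 3 → 1 → 3; 4 → 4 → 0; 5 → 3 → 6; 6 → 2 → 8; 7 → 8 → 4; 8 → 5 → 5.
Collecting the images, φψ = [2 1 7 3 0 6 8 4 5].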